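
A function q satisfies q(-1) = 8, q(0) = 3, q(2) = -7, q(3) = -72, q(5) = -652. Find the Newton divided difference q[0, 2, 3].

q[0,2] = (-7 - 3) / (2 - 0) = -5
q[2,3] = (-72 - (-7)) / (3 - 2) = -65
q[0,2,3] = (-65 - (-5)) / (3 - 0) = -20

-20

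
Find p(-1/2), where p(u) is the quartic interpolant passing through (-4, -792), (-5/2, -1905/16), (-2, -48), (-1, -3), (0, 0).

-9/16

Evaluate each Lagrange basis at u = -1/2:
L_0(-1/2) = (2)·(3/2)·(1/2)·(-1/2)/[(-3/2)·(-2)·(-3)·(-4)] = -1/48
L_1(-1/2) = (7/2)·(3/2)·(1/2)·(-1/2)/[(3/2)·(-1/2)·(-3/2)·(-5/2)] = 7/15
L_2(-1/2) = (7/2)·(2)·(1/2)·(-1/2)/[(2)·(1/2)·(-1)·(-2)] = -7/8
L_3(-1/2) = (7/2)·(2)·(3/2)·(-1/2)/[(3)·(3/2)·(1)·(-1)] = 7/6
L_4(-1/2) = (7/2)·(2)·(3/2)·(1/2)/[(4)·(5/2)·(2)·(1)] = 21/80
Sum: (-792)·(-1/48) + (-1905/16)·(7/15) + (-48)·(-7/8) + (-3)·(7/6) + 0 = -9/16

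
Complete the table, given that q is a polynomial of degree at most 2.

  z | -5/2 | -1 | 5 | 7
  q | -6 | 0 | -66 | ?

The 3 known values determine q uniquely (degree ≤ 2).
Evaluate each Lagrange basis at z = 7:
L_0(7) = (8)·(2)/[(-3/2)·(-15/2)] = 64/45
L_1(7) = (19/2)·(2)/[(3/2)·(-6)] = -19/9
L_2(7) = (19/2)·(8)/[(15/2)·(6)] = 76/45
Sum: (-6)·(64/45) + 0 + (-66)·(76/45) = -120

-120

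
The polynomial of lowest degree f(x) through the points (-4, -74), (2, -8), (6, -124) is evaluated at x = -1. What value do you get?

-5

Using Newton's divided-difference form:
f[-4,2] = (-8 - (-74)) / (2 - (-4)) = 11
f[2,6] = (-124 - (-8)) / (6 - 2) = -29
f[-4,2,6] = (-29 - 11) / (6 - (-4)) = -4
f(-1) = -74 + 11·(3) + (-4)·(3)·(-3) = -5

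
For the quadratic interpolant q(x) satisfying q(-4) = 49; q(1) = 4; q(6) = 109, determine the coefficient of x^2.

3

Build the Lagrange basis polynomials:
L_0(x) = (x - 1)(x - 6) / [50] = (1/50)x^2 - (7/50)x + 3/25
L_1(x) = (x + 4)(x - 6) / [-25] = -(1/25)x^2 + (2/25)x + 24/25
L_2(x) = (x + 4)(x - 1) / [50] = (1/50)x^2 + (3/50)x - 2/25
q(x) = 49·L_0 + 4·L_1 + 109·L_2
Only the coefficient of x^2 is needed; take it from each L_i and combine:
49·(1/50) + 4·(-1/25) + 109·(1/50) = 3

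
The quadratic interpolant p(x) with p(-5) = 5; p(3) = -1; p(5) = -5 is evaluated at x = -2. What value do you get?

37/8

Using Newton's divided-difference form:
p[-5,3] = (-1 - 5) / (3 - (-5)) = -3/4
p[3,5] = (-5 - (-1)) / (5 - 3) = -2
p[-5,3,5] = (-2 - (-3/4)) / (5 - (-5)) = -1/8
p(-2) = 5 + (-3/4)·(3) + (-1/8)·(3)·(-5) = 37/8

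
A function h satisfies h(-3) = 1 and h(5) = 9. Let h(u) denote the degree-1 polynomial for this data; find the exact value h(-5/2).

L_0(-5/2) = (-15/2)/[(-8)] = 15/16
L_1(-5/2) = (1/2)/[(8)] = 1/16
Sum: 1·(15/16) + 9·(1/16) = 3/2

3/2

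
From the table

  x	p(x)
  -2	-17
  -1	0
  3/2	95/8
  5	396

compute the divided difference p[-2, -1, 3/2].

-7/2

p[-2,-1] = (0 - (-17)) / (-1 - (-2)) = 17
p[-1,3/2] = (95/8 - 0) / (3/2 - (-1)) = 19/4
p[-2,-1,3/2] = (19/4 - 17) / (3/2 - (-2)) = -7/2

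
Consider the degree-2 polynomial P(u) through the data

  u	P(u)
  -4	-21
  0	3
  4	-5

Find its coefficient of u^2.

The leading coefficient equals the top divided difference P[-4,0,4].
P[-4,0] = (3 - (-21)) / (0 - (-4)) = 6
P[0,4] = (-5 - 3) / (4 - 0) = -2
P[-4,0,4] = (-2 - 6) / (4 - (-4)) = -1

-1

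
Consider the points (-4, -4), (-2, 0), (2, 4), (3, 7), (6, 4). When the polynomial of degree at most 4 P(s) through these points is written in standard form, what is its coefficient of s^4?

The leading coefficient equals the top divided difference P[-4,-2,2,3,6].
P[-4,-2] = (0 - (-4)) / (-2 - (-4)) = 2
P[-2,2] = (4 - 0) / (2 - (-2)) = 1
P[2,3] = (7 - 4) / (3 - 2) = 3
P[3,6] = (4 - 7) / (6 - 3) = -1
P[-4,-2,2] = (1 - 2) / (2 - (-4)) = -1/6
P[-2,2,3] = (3 - 1) / (3 - (-2)) = 2/5
P[2,3,6] = (-1 - 3) / (6 - 2) = -1
P[-4,-2,2,3] = (2/5 - (-1/6)) / (3 - (-4)) = 17/210
P[-2,2,3,6] = (-1 - 2/5) / (6 - (-2)) = -7/40
P[-4,-2,2,3,6] = (-7/40 - 17/210) / (6 - (-4)) = -43/1680

-43/1680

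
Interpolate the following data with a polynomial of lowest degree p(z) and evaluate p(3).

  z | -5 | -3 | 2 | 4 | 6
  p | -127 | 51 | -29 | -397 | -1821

-135

L_0(3) = (6)·(1)·(-1)·(-3)/[(-2)·(-7)·(-9)·(-11)] = 1/77
L_1(3) = (8)·(1)·(-1)·(-3)/[(2)·(-5)·(-7)·(-9)] = -4/105
L_2(3) = (8)·(6)·(-1)·(-3)/[(7)·(5)·(-2)·(-4)] = 18/35
L_3(3) = (8)·(6)·(1)·(-3)/[(9)·(7)·(2)·(-2)] = 4/7
L_4(3) = (8)·(6)·(1)·(-1)/[(11)·(9)·(4)·(2)] = -2/33
Sum: (-127)·(1/77) + 51·(-4/105) + (-29)·(18/35) + (-397)·(4/7) + (-1821)·(-2/33) = -135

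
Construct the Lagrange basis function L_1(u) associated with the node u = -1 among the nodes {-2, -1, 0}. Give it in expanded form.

L_1(u) = -u^2 - 2u

L_1(u) = (u + 2)u / [(1)·(-1)]
       = (u^2 + 2u) / (-1)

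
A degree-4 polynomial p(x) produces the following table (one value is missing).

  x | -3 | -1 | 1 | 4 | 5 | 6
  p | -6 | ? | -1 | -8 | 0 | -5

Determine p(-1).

107/3

The 5 known values determine p uniquely (degree ≤ 4).
Evaluate each Lagrange basis at x = -1:
L_0(-1) = (-2)·(-5)·(-6)·(-7)/[(-4)·(-7)·(-8)·(-9)] = 5/24
L_1(-1) = (2)·(-5)·(-6)·(-7)/[(4)·(-3)·(-4)·(-5)] = 7/4
L_2(-1) = (2)·(-2)·(-6)·(-7)/[(7)·(3)·(-1)·(-2)] = -4
L_3(-1) = (2)·(-2)·(-5)·(-7)/[(8)·(4)·(1)·(-1)] = 35/8
L_4(-1) = (2)·(-2)·(-5)·(-6)/[(9)·(5)·(2)·(1)] = -4/3
Sum: (-6)·(5/24) + (-1)·(7/4) + (-8)·(-4) + 0 + (-5)·(-4/3) = 107/3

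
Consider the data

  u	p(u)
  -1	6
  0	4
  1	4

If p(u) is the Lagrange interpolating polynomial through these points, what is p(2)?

6

Evaluate each Lagrange basis at u = 2:
L_0(2) = (2)·(1)/[(-1)·(-2)] = 1
L_1(2) = (3)·(1)/[(1)·(-1)] = -3
L_2(2) = (3)·(2)/[(2)·(1)] = 3
Sum: 6·(1) + 4·(-3) + 4·(3) = 6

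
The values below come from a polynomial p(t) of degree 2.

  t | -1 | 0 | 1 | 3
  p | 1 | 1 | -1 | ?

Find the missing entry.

The 3 known values determine p uniquely (degree ≤ 2).
Evaluate each Lagrange basis at t = 3:
L_0(3) = (3)·(2)/[(-1)·(-2)] = 3
L_1(3) = (4)·(2)/[(1)·(-1)] = -8
L_2(3) = (4)·(3)/[(2)·(1)] = 6
Sum: 1·(3) + 1·(-8) + (-1)·(6) = -11

-11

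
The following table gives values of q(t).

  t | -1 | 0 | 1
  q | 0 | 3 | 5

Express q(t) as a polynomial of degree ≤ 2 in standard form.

q(t) = -(1/2)t^2 + (5/2)t + 3

Build the Lagrange basis polynomials:
L_0(t) = t(t - 1) / [2] = (1/2)t^2 - (1/2)t
L_1(t) = (t + 1)(t - 1) / [-1] = -t^2 + 1
L_2(t) = (t + 1)t / [2] = (1/2)t^2 + (1/2)t
q(t) = 0·L_0 + 3·L_1 + 5·L_2
  0·L_0(t) = 0
  3·L_1(t) = -3t^2 + 3
  5·L_2(t) = (5/2)t^2 + (5/2)t
Adding term by term: -(1/2)t^2 + (5/2)t + 3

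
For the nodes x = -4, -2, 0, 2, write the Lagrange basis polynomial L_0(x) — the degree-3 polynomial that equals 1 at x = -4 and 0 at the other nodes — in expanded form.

L_0(x) = (x + 2)x(x - 2) / [(-2)·(-4)·(-6)]
       = (x^3 - 4x) / (-48)

L_0(x) = -(1/48)x^3 + (1/12)x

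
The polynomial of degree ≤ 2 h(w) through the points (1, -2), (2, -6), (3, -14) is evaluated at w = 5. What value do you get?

Evaluate each Lagrange basis at w = 5:
L_0(5) = (3)·(2)/[(-1)·(-2)] = 3
L_1(5) = (4)·(2)/[(1)·(-1)] = -8
L_2(5) = (4)·(3)/[(2)·(1)] = 6
Sum: (-2)·(3) + (-6)·(-8) + (-14)·(6) = -42

-42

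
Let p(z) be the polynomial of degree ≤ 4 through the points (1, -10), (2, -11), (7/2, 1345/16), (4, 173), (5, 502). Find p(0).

-3

Evaluate each Lagrange basis at z = 0:
L_0(0) = (-2)·(-7/2)·(-4)·(-5)/[(-1)·(-5/2)·(-3)·(-4)] = 14/3
L_1(0) = (-1)·(-7/2)·(-4)·(-5)/[(1)·(-3/2)·(-2)·(-3)] = -70/9
L_2(0) = (-1)·(-2)·(-4)·(-5)/[(5/2)·(3/2)·(-1/2)·(-3/2)] = 128/9
L_3(0) = (-1)·(-2)·(-7/2)·(-5)/[(3)·(2)·(1/2)·(-1)] = -35/3
L_4(0) = (-1)·(-2)·(-7/2)·(-4)/[(4)·(3)·(3/2)·(1)] = 14/9
Sum: (-10)·(14/3) + (-11)·(-70/9) + 1345/16·(128/9) + 173·(-35/3) + 502·(14/9) = -3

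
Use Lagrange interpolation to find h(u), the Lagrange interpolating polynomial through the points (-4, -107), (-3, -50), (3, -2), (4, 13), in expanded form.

h(u) = u^3 - 3u^2 - u + 1

L_0(u) = (u + 3)(u - 3)(u - 4) / [-56] = -(1/56)u^3 + (1/14)u^2 + (9/56)u - 9/14
L_1(u) = (u + 4)(u - 3)(u - 4) / [42] = (1/42)u^3 - (1/14)u^2 - (8/21)u + 8/7
L_2(u) = (u + 4)(u + 3)(u - 4) / [-42] = -(1/42)u^3 - (1/14)u^2 + (8/21)u + 8/7
L_3(u) = (u + 4)(u + 3)(u - 3) / [56] = (1/56)u^3 + (1/14)u^2 - (9/56)u - 9/14
h(u) = (-107)·L_0 + (-50)·L_1 + (-2)·L_2 + 13·L_3
  (-107)·L_0(u) = (107/56)u^3 - (107/14)u^2 - (963/56)u + 963/14
  (-50)·L_1(u) = -(25/21)u^3 + (25/7)u^2 + (400/21)u - 400/7
  (-2)·L_2(u) = (1/21)u^3 + (1/7)u^2 - (16/21)u - 16/7
  13·L_3(u) = (13/56)u^3 + (13/14)u^2 - (117/56)u - 117/14
Adding term by term: u^3 - 3u^2 - u + 1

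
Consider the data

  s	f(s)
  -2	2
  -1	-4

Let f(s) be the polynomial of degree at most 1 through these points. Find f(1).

L_0(1) = (2)/[(-1)] = -2
L_1(1) = (3)/[(1)] = 3
Sum: 2·(-2) + (-4)·(3) = -16

-16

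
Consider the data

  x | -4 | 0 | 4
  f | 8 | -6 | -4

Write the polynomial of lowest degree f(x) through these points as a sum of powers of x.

Build the Lagrange basis polynomials:
L_0(x) = x(x - 4) / [32] = (1/32)x^2 - (1/8)x
L_1(x) = (x + 4)(x - 4) / [-16] = -(1/16)x^2 + 1
L_2(x) = (x + 4)x / [32] = (1/32)x^2 + (1/8)x
f(x) = 8·L_0 + (-6)·L_1 + (-4)·L_2
  8·L_0(x) = (1/4)x^2 - x
  (-6)·L_1(x) = (3/8)x^2 - 6
  (-4)·L_2(x) = -(1/8)x^2 - (1/2)x
Adding term by term: (1/2)x^2 - (3/2)x - 6

f(x) = (1/2)x^2 - (3/2)x - 6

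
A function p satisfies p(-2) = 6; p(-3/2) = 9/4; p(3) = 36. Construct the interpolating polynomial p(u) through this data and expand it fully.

Build the Lagrange basis polynomials:
L_0(u) = (u + 3/2)(u - 3) / [5/2] = (2/5)u^2 - (3/5)u - 9/5
L_1(u) = (u + 2)(u - 3) / [-9/4] = -(4/9)u^2 + (4/9)u + 8/3
L_2(u) = (u + 2)(u + 3/2) / [45/2] = (2/45)u^2 + (7/45)u + 2/15
p(u) = 6·L_0 + (9/4)·L_1 + 36·L_2
  6·L_0(u) = (12/5)u^2 - (18/5)u - 54/5
  (9/4)·L_1(u) = -u^2 + u + 6
  36·L_2(u) = (8/5)u^2 + (28/5)u + 24/5
Adding term by term: 3u^2 + 3u

p(u) = 3u^2 + 3u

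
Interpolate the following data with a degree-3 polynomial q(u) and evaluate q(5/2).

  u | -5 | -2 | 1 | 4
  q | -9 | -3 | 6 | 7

L_0(5/2) = (9/2)·(3/2)·(-3/2)/[(-3)·(-6)·(-9)] = 1/16
L_1(5/2) = (15/2)·(3/2)·(-3/2)/[(3)·(-3)·(-6)] = -5/16
L_2(5/2) = (15/2)·(9/2)·(-3/2)/[(6)·(3)·(-3)] = 15/16
L_3(5/2) = (15/2)·(9/2)·(3/2)/[(9)·(6)·(3)] = 5/16
Sum: (-9)·(1/16) + (-3)·(-5/16) + 6·(15/16) + 7·(5/16) = 131/16

131/16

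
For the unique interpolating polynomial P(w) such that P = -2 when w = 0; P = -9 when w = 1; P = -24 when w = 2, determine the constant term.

L_0(w) = (w - 1)(w - 2) / [2] = (1/2)w^2 - (3/2)w + 1
L_1(w) = w(w - 2) / [-1] = -w^2 + 2w
L_2(w) = w(w - 1) / [2] = (1/2)w^2 - (1/2)w
P(w) = (-2)·L_0 + (-9)·L_1 + (-24)·L_2
Only the constant term is needed; take it from each L_i and combine:
(-2)·(1) + (-9)·(0) + (-24)·(0) = -2

-2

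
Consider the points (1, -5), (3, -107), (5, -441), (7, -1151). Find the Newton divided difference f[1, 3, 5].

-29

f[1,3] = (-107 - (-5)) / (3 - 1) = -51
f[3,5] = (-441 - (-107)) / (5 - 3) = -167
f[1,3,5] = (-167 - (-51)) / (5 - 1) = -29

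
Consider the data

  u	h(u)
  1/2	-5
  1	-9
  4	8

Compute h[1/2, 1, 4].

82/21

h[1/2,1] = (-9 - (-5)) / (1 - 1/2) = -8
h[1,4] = (8 - (-9)) / (4 - 1) = 17/3
h[1/2,1,4] = (17/3 - (-8)) / (4 - 1/2) = 82/21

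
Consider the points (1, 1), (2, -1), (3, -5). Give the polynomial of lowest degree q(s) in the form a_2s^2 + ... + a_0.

L_0(s) = (s - 2)(s - 3) / [2] = (1/2)s^2 - (5/2)s + 3
L_1(s) = (s - 1)(s - 3) / [-1] = -s^2 + 4s - 3
L_2(s) = (s - 1)(s - 2) / [2] = (1/2)s^2 - (3/2)s + 1
q(s) = 1·L_0 + (-1)·L_1 + (-5)·L_2
  1·L_0(s) = (1/2)s^2 - (5/2)s + 3
  (-1)·L_1(s) = s^2 - 4s + 3
  (-5)·L_2(s) = -(5/2)s^2 + (15/2)s - 5
Adding term by term: -s^2 + s + 1

q(s) = -s^2 + s + 1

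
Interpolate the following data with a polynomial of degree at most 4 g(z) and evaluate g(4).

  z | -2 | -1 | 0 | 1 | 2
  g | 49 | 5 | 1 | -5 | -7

265

Evaluate each Lagrange basis at z = 4:
L_0(4) = (5)·(4)·(3)·(2)/[(-1)·(-2)·(-3)·(-4)] = 5
L_1(4) = (6)·(4)·(3)·(2)/[(1)·(-1)·(-2)·(-3)] = -24
L_2(4) = (6)·(5)·(3)·(2)/[(2)·(1)·(-1)·(-2)] = 45
L_3(4) = (6)·(5)·(4)·(2)/[(3)·(2)·(1)·(-1)] = -40
L_4(4) = (6)·(5)·(4)·(3)/[(4)·(3)·(2)·(1)] = 15
Sum: 49·(5) + 5·(-24) + 1·(45) + (-5)·(-40) + (-7)·(15) = 265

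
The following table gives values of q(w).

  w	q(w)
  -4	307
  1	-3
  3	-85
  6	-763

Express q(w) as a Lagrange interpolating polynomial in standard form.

L_0(w) = (w - 1)(w - 3)(w - 6) / [-350] = -(1/350)w^3 + (1/35)w^2 - (27/350)w + 9/175
L_1(w) = (w + 4)(w - 3)(w - 6) / [50] = (1/50)w^3 - (1/10)w^2 - (9/25)w + 36/25
L_2(w) = (w + 4)(w - 1)(w - 6) / [-42] = -(1/42)w^3 + (1/14)w^2 + (11/21)w - 4/7
L_3(w) = (w + 4)(w - 1)(w - 3) / [150] = (1/150)w^3 - (13/150)w + 2/25
q(w) = 307·L_0 + (-3)·L_1 + (-85)·L_2 + (-763)·L_3
  307·L_0(w) = -(307/350)w^3 + (307/35)w^2 - (8289/350)w + 2763/175
  (-3)·L_1(w) = -(3/50)w^3 + (3/10)w^2 + (27/25)w - 108/25
  (-85)·L_2(w) = (85/42)w^3 - (85/14)w^2 - (935/21)w + 340/7
  (-763)·L_3(w) = -(763/150)w^3 + (9919/150)w - 1526/25
Adding term by term: -4w^3 + 3w^2 - w - 1

q(w) = -4w^3 + 3w^2 - w - 1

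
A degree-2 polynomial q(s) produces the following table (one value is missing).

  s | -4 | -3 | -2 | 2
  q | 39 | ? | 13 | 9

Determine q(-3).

The 3 known values determine q uniquely (degree ≤ 2).
Evaluate each Lagrange basis at s = -3:
L_0(-3) = (-1)·(-5)/[(-2)·(-6)] = 5/12
L_1(-3) = (1)·(-5)/[(2)·(-4)] = 5/8
L_2(-3) = (1)·(-1)/[(6)·(4)] = -1/24
Sum: 39·(5/12) + 13·(5/8) + 9·(-1/24) = 24

24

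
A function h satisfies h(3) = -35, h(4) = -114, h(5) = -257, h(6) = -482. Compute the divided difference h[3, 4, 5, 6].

h[3,4] = (-114 - (-35)) / (4 - 3) = -79
h[4,5] = (-257 - (-114)) / (5 - 4) = -143
h[5,6] = (-482 - (-257)) / (6 - 5) = -225
h[3,4,5] = (-143 - (-79)) / (5 - 3) = -32
h[4,5,6] = (-225 - (-143)) / (6 - 4) = -41
h[3,4,5,6] = (-41 - (-32)) / (6 - 3) = -3

-3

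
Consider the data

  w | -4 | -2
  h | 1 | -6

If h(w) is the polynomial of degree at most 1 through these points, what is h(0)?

-13

L_0(0) = (2)/[(-2)] = -1
L_1(0) = (4)/[(2)] = 2
Sum: 1·(-1) + (-6)·(2) = -13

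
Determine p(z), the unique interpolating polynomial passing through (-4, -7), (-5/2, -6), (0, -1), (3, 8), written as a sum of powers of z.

Newton's divided differences:
p[-4,-5/2] = (-6 - (-7)) / (-5/2 - (-4)) = 2/3
p[-5/2,0] = (-1 - (-6)) / (0 - (-5/2)) = 2
p[0,3] = (8 - (-1)) / (3 - 0) = 3
p[-4,-5/2,0] = (2 - 2/3) / (0 - (-4)) = 1/3
p[-5/2,0,3] = (3 - 2) / (3 - (-5/2)) = 2/11
p[-4,-5/2,0,3] = (2/11 - 1/3) / (3 - (-4)) = -5/231
p(z) = -7 + (2/3)·(z + 4) + (1/3)·(z + 4)(z + 5/2) + (-5/231)·(z + 4)(z + 5/2)z
Expanding: p(z) = -(5/231)z^3 + (89/462)z^2 + (403/154)z - 1

p(z) = -(5/231)z^3 + (89/462)z^2 + (403/154)z - 1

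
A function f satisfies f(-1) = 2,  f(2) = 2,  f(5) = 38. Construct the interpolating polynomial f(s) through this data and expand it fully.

f(s) = 2s^2 - 2s - 2

L_0(s) = (s - 2)(s - 5) / [18] = (1/18)s^2 - (7/18)s + 5/9
L_1(s) = (s + 1)(s - 5) / [-9] = -(1/9)s^2 + (4/9)s + 5/9
L_2(s) = (s + 1)(s - 2) / [18] = (1/18)s^2 - (1/18)s - 1/9
f(s) = 2·L_0 + 2·L_1 + 38·L_2
  2·L_0(s) = (1/9)s^2 - (7/9)s + 10/9
  2·L_1(s) = -(2/9)s^2 + (8/9)s + 10/9
  38·L_2(s) = (19/9)s^2 - (19/9)s - 38/9
Adding term by term: 2s^2 - 2s - 2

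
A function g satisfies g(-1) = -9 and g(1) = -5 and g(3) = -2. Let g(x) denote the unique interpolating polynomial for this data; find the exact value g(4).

Using Newton's divided-difference form:
g[-1,1] = (-5 - (-9)) / (1 - (-1)) = 2
g[1,3] = (-2 - (-5)) / (3 - 1) = 3/2
g[-1,1,3] = (3/2 - 2) / (3 - (-1)) = -1/8
g(4) = -9 + 2·(5) + (-1/8)·(5)·(3) = -7/8

-7/8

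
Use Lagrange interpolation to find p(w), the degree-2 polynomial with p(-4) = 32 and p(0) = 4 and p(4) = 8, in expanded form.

p(w) = w^2 - 3w + 4

Build the Lagrange basis polynomials:
L_0(w) = w(w - 4) / [32] = (1/32)w^2 - (1/8)w
L_1(w) = (w + 4)(w - 4) / [-16] = -(1/16)w^2 + 1
L_2(w) = (w + 4)w / [32] = (1/32)w^2 + (1/8)w
p(w) = 32·L_0 + 4·L_1 + 8·L_2
  32·L_0(w) = w^2 - 4w
  4·L_1(w) = -(1/4)w^2 + 4
  8·L_2(w) = (1/4)w^2 + w
Adding term by term: w^2 - 3w + 4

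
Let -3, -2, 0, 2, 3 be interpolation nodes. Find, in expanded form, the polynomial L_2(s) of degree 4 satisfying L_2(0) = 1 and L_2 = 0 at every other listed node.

L_2(s) = (1/36)s^4 - (13/36)s^2 + 1

L_2(s) = (s + 3)(s + 2)(s - 2)(s - 3) / [(3)·(2)·(-2)·(-3)]
       = (s^4 - 13s^2 + 36) / (36)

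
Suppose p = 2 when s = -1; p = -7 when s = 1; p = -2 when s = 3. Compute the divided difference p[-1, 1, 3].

p[-1,1] = (-7 - 2) / (1 - (-1)) = -9/2
p[1,3] = (-2 - (-7)) / (3 - 1) = 5/2
p[-1,1,3] = (5/2 - (-9/2)) / (3 - (-1)) = 7/4

7/4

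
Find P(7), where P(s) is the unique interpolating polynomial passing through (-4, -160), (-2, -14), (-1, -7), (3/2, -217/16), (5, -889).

Using Newton's divided-difference form:
P[-4,-2] = (-14 - (-160)) / (-2 - (-4)) = 73
P[-2,-1] = (-7 - (-14)) / (-1 - (-2)) = 7
P[-1,3/2] = (-217/16 - (-7)) / (3/2 - (-1)) = -21/8
P[3/2,5] = (-889 - (-217/16)) / (5 - 3/2) = -2001/8
P[-4,-2,-1] = (7 - 73) / (-1 - (-4)) = -22
P[-2,-1,3/2] = (-21/8 - 7) / (3/2 - (-2)) = -11/4
P[-1,3/2,5] = (-2001/8 - (-21/8)) / (5 - (-1)) = -165/4
P[-4,-2,-1,3/2] = (-11/4 - (-22)) / (3/2 - (-4)) = 7/2
P[-2,-1,3/2,5] = (-165/4 - (-11/4)) / (5 - (-2)) = -11/2
P[-4,-2,-1,3/2,5] = (-11/2 - 7/2) / (5 - (-4)) = -1
P(7) = -160 + 73·(11) + (-22)·(11)·(9) + (7/2)·(11)·(9)·(8) + (-1)·(11)·(9)·(8)·(11/2) = -3119

-3119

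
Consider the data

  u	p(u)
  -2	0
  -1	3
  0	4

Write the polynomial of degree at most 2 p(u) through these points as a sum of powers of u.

p(u) = -u^2 + 4

L_0(u) = (u + 1)u / [2] = (1/2)u^2 + (1/2)u
L_1(u) = (u + 2)u / [-1] = -u^2 - 2u
L_2(u) = (u + 2)(u + 1) / [2] = (1/2)u^2 + (3/2)u + 1
p(u) = 0·L_0 + 3·L_1 + 4·L_2
  0·L_0(u) = 0
  3·L_1(u) = -3u^2 - 6u
  4·L_2(u) = 2u^2 + 6u + 4
Adding term by term: -u^2 + 4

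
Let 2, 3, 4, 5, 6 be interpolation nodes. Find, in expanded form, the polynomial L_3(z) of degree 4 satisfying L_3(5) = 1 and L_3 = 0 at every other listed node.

L_3(z) = (z - 2)(z - 3)(z - 4)(z - 6) / [(3)·(2)·(1)·(-1)]
       = (z^4 - 15z^3 + 80z^2 - 180z + 144) / (-6)

L_3(z) = -(1/6)z^4 + (5/2)z^3 - (40/3)z^2 + 30z - 24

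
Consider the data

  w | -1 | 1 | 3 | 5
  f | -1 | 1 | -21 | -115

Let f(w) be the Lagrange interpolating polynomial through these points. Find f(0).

L_0(0) = (-1)·(-3)·(-5)/[(-2)·(-4)·(-6)] = 5/16
L_1(0) = (1)·(-3)·(-5)/[(2)·(-2)·(-4)] = 15/16
L_2(0) = (1)·(-1)·(-5)/[(4)·(2)·(-2)] = -5/16
L_3(0) = (1)·(-1)·(-3)/[(6)·(4)·(2)] = 1/16
Sum: (-1)·(5/16) + 1·(15/16) + (-21)·(-5/16) + (-115)·(1/16) = 0

0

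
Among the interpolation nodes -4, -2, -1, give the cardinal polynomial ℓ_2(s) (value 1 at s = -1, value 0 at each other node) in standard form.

ℓ_2(s) = (s + 4)(s + 2) / [(3)·(1)]
       = (s^2 + 6s + 8) / (3)

ℓ_2(s) = (1/3)s^2 + 2s + 8/3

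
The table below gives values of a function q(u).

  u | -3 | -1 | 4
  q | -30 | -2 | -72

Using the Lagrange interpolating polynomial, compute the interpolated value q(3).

Evaluate each Lagrange basis at u = 3:
L_0(3) = (4)·(-1)/[(-2)·(-7)] = -2/7
L_1(3) = (6)·(-1)/[(2)·(-5)] = 3/5
L_2(3) = (6)·(4)/[(7)·(5)] = 24/35
Sum: (-30)·(-2/7) + (-2)·(3/5) + (-72)·(24/35) = -42

-42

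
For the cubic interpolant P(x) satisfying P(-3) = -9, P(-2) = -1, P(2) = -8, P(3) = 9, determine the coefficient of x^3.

L_0(x) = (x + 2)(x - 2)(x - 3) / [-30] = -(1/30)x^3 + (1/10)x^2 + (2/15)x - 2/5
L_1(x) = (x + 3)(x - 2)(x - 3) / [20] = (1/20)x^3 - (1/10)x^2 - (9/20)x + 9/10
L_2(x) = (x + 3)(x + 2)(x - 3) / [-20] = -(1/20)x^3 - (1/10)x^2 + (9/20)x + 9/10
L_3(x) = (x + 3)(x + 2)(x - 2) / [30] = (1/30)x^3 + (1/10)x^2 - (2/15)x - 2/5
P(x) = (-9)·L_0 + (-1)·L_1 + (-8)·L_2 + 9·L_3
Only the coefficient of x^3 is needed; take it from each L_i and combine:
(-9)·(-1/30) + (-1)·(1/20) + (-8)·(-1/20) + 9·(1/30) = 19/20

19/20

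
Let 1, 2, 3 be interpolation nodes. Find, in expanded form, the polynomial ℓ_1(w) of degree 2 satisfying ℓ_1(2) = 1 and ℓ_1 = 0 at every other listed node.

ℓ_1(w) = (w - 1)(w - 3) / [(1)·(-1)]
       = (w^2 - 4w + 3) / (-1)

ℓ_1(w) = -w^2 + 4w - 3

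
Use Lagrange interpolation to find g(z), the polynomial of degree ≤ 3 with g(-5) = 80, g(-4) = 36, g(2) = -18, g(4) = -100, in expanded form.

g(z) = -z^3 - 2z^2 - z

Build the Lagrange basis polynomials:
L_0(z) = (z + 4)(z - 2)(z - 4) / [-63] = -(1/63)z^3 + (2/63)z^2 + (16/63)z - 32/63
L_1(z) = (z + 5)(z - 2)(z - 4) / [48] = (1/48)z^3 - (1/48)z^2 - (11/24)z + 5/6
L_2(z) = (z + 5)(z + 4)(z - 4) / [-84] = -(1/84)z^3 - (5/84)z^2 + (4/21)z + 20/21
L_3(z) = (z + 5)(z + 4)(z - 2) / [144] = (1/144)z^3 + (7/144)z^2 + (1/72)z - 5/18
g(z) = 80·L_0 + 36·L_1 + (-18)·L_2 + (-100)·L_3
  80·L_0(z) = -(80/63)z^3 + (160/63)z^2 + (1280/63)z - 2560/63
  36·L_1(z) = (3/4)z^3 - (3/4)z^2 - (33/2)z + 30
  (-18)·L_2(z) = (3/14)z^3 + (15/14)z^2 - (24/7)z - 120/7
  (-100)·L_3(z) = -(25/36)z^3 - (175/36)z^2 - (25/18)z + 250/9
Adding term by term: -z^3 - 2z^2 - z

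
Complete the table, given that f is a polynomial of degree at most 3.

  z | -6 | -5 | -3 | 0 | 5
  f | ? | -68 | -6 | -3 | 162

The 4 known values determine f uniquely (degree ≤ 3).
Evaluate each Lagrange basis at z = -6:
L_0(-6) = (-3)·(-6)·(-11)/[(-2)·(-5)·(-10)] = 99/50
L_1(-6) = (-1)·(-6)·(-11)/[(2)·(-3)·(-8)] = -11/8
L_2(-6) = (-1)·(-3)·(-11)/[(5)·(3)·(-5)] = 11/25
L_3(-6) = (-1)·(-3)·(-6)/[(10)·(8)·(5)] = -9/200
Sum: (-68)·(99/50) + (-6)·(-11/8) + (-3)·(11/25) + 162·(-9/200) = -135

-135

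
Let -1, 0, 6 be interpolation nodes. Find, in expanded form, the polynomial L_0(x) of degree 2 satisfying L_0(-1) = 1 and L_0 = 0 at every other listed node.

L_0(x) = (1/7)x^2 - (6/7)x

L_0(x) = x(x - 6) / [(-1)·(-7)]
       = (x^2 - 6x) / (7)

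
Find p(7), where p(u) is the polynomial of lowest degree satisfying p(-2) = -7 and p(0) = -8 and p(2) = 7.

Using Newton's divided-difference form:
p[-2,0] = (-8 - (-7)) / (0 - (-2)) = -1/2
p[0,2] = (7 - (-8)) / (2 - 0) = 15/2
p[-2,0,2] = (15/2 - (-1/2)) / (2 - (-2)) = 2
p(7) = -7 + (-1/2)·(9) + 2·(9)·(7) = 229/2

229/2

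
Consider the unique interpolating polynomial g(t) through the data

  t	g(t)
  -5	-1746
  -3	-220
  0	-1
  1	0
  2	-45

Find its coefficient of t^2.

L_0(t) = (t + 3)t(t - 1)(t - 2) / [420] = (1/420)t^4 - (1/60)t^2 + (1/70)t
L_1(t) = (t + 5)t(t - 1)(t - 2) / [-120] = -(1/120)t^4 - (1/60)t^3 + (13/120)t^2 - (1/12)t
L_2(t) = (t + 5)(t + 3)(t - 1)(t - 2) / [30] = (1/30)t^4 + (1/6)t^3 - (7/30)t^2 - (29/30)t + 1
L_3(t) = (t + 5)(t + 3)t(t - 2) / [-24] = -(1/24)t^4 - (1/4)t^3 + (1/24)t^2 + (5/4)t
L_4(t) = (t + 5)(t + 3)t(t - 1) / [70] = (1/70)t^4 + (1/10)t^3 + (1/10)t^2 - (3/14)t
g(t) = (-1746)·L_0 + (-220)·L_1 + (-1)·L_2 + 0·L_3 + (-45)·L_4
Only the coefficient of t^2 is needed; take it from each L_i and combine:
(-1746)·(-1/60) + (-220)·(13/120) + (-1)·(-7/30) + 0·(1/24) + (-45)·(1/10) = 1

1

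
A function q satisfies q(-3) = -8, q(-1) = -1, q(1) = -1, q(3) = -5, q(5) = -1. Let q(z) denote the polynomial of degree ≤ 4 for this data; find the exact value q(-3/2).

-4453/2048

Evaluate each Lagrange basis at z = -3/2:
L_0(-3/2) = (-1/2)·(-5/2)·(-9/2)·(-13/2)/[(-2)·(-4)·(-6)·(-8)] = 195/2048
L_1(-3/2) = (3/2)·(-5/2)·(-9/2)·(-13/2)/[(2)·(-2)·(-4)·(-6)] = 585/512
L_2(-3/2) = (3/2)·(-1/2)·(-9/2)·(-13/2)/[(4)·(2)·(-2)·(-4)] = -351/1024
L_3(-3/2) = (3/2)·(-1/2)·(-5/2)·(-13/2)/[(6)·(4)·(2)·(-2)] = 65/512
L_4(-3/2) = (3/2)·(-1/2)·(-5/2)·(-9/2)/[(8)·(6)·(4)·(2)] = -45/2048
Sum: (-8)·(195/2048) + (-1)·(585/512) + (-1)·(-351/1024) + (-5)·(65/512) + (-1)·(-45/2048) = -4453/2048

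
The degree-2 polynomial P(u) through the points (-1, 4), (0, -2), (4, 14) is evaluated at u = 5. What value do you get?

28

Using Newton's divided-difference form:
P[-1,0] = (-2 - 4) / (0 - (-1)) = -6
P[0,4] = (14 - (-2)) / (4 - 0) = 4
P[-1,0,4] = (4 - (-6)) / (4 - (-1)) = 2
P(5) = 4 + (-6)·(6) + 2·(6)·(5) = 28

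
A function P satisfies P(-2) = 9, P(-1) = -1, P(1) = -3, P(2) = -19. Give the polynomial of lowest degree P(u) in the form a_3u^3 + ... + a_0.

Newton's divided differences:
P[-2,-1] = (-1 - 9) / (-1 - (-2)) = -10
P[-1,1] = (-3 - (-1)) / (1 - (-1)) = -1
P[1,2] = (-19 - (-3)) / (2 - 1) = -16
P[-2,-1,1] = (-1 - (-10)) / (1 - (-2)) = 3
P[-1,1,2] = (-16 - (-1)) / (2 - (-1)) = -5
P[-2,-1,1,2] = (-5 - 3) / (2 - (-2)) = -2
P(u) = 9 + (-10)·(u + 2) + 3·(u + 2)(u + 1) + (-2)·(u + 2)(u + 1)(u - 1)
Expanding: P(u) = -2u^3 - u^2 + u - 1

P(u) = -2u^3 - u^2 + u - 1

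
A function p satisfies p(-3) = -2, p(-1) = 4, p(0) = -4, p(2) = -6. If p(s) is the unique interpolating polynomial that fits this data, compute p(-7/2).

-40/3

Using Newton's divided-difference form:
p[-3,-1] = (4 - (-2)) / (-1 - (-3)) = 3
p[-1,0] = (-4 - 4) / (0 - (-1)) = -8
p[0,2] = (-6 - (-4)) / (2 - 0) = -1
p[-3,-1,0] = (-8 - 3) / (0 - (-3)) = -11/3
p[-1,0,2] = (-1 - (-8)) / (2 - (-1)) = 7/3
p[-3,-1,0,2] = (7/3 - (-11/3)) / (2 - (-3)) = 6/5
p(-7/2) = -2 + 3·(-1/2) + (-11/3)·(-1/2)·(-5/2) + (6/5)·(-1/2)·(-5/2)·(-7/2) = -40/3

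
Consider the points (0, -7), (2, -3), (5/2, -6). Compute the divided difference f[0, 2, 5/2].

f[0,2] = (-3 - (-7)) / (2 - 0) = 2
f[2,5/2] = (-6 - (-3)) / (5/2 - 2) = -6
f[0,2,5/2] = (-6 - 2) / (5/2 - 0) = -16/5

-16/5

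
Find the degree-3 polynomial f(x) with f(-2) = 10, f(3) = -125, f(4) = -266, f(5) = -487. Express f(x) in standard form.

f(x) = -3x^3 - 4x^2 - 2x - 2

Newton's divided differences:
f[-2,3] = (-125 - 10) / (3 - (-2)) = -27
f[3,4] = (-266 - (-125)) / (4 - 3) = -141
f[4,5] = (-487 - (-266)) / (5 - 4) = -221
f[-2,3,4] = (-141 - (-27)) / (4 - (-2)) = -19
f[3,4,5] = (-221 - (-141)) / (5 - 3) = -40
f[-2,3,4,5] = (-40 - (-19)) / (5 - (-2)) = -3
f(x) = 10 + (-27)·(x + 2) + (-19)·(x + 2)(x - 3) + (-3)·(x + 2)(x - 3)(x - 4)
Expanding: f(x) = -3x^3 - 4x^2 - 2x - 2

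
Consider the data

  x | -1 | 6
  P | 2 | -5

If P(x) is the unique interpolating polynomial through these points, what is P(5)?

Evaluate each Lagrange basis at x = 5:
L_0(5) = (-1)/[(-7)] = 1/7
L_1(5) = (6)/[(7)] = 6/7
Sum: 2·(1/7) + (-5)·(6/7) = -4

-4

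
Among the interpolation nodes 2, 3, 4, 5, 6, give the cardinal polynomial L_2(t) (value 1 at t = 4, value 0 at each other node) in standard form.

L_2(t) = (1/4)t^4 - 4t^3 + (91/4)t^2 - 54t + 45

L_2(t) = (t - 2)(t - 3)(t - 5)(t - 6) / [(2)·(1)·(-1)·(-2)]
       = (t^4 - 16t^3 + 91t^2 - 216t + 180) / (4)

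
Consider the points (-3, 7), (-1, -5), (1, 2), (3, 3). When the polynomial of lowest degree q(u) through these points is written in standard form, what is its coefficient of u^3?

-25/48

Build the Lagrange basis polynomials:
L_0(u) = (u + 1)(u - 1)(u - 3) / [-48] = -(1/48)u^3 + (1/16)u^2 + (1/48)u - 1/16
L_1(u) = (u + 3)(u - 1)(u - 3) / [16] = (1/16)u^3 - (1/16)u^2 - (9/16)u + 9/16
L_2(u) = (u + 3)(u + 1)(u - 3) / [-16] = -(1/16)u^3 - (1/16)u^2 + (9/16)u + 9/16
L_3(u) = (u + 3)(u + 1)(u - 1) / [48] = (1/48)u^3 + (1/16)u^2 - (1/48)u - 1/16
q(u) = 7·L_0 + (-5)·L_1 + 2·L_2 + 3·L_3
Only the coefficient of u^3 is needed; take it from each L_i and combine:
7·(-1/48) + (-5)·(1/16) + 2·(-1/16) + 3·(1/48) = -25/48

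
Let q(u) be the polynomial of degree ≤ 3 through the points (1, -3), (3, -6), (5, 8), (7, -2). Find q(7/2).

-319/128

L_0(7/2) = (1/2)·(-3/2)·(-7/2)/[(-2)·(-4)·(-6)] = -7/128
L_1(7/2) = (5/2)·(-3/2)·(-7/2)/[(2)·(-2)·(-4)] = 105/128
L_2(7/2) = (5/2)·(1/2)·(-7/2)/[(4)·(2)·(-2)] = 35/128
L_3(7/2) = (5/2)·(1/2)·(-3/2)/[(6)·(4)·(2)] = -5/128
Sum: (-3)·(-7/128) + (-6)·(105/128) + 8·(35/128) + (-2)·(-5/128) = -319/128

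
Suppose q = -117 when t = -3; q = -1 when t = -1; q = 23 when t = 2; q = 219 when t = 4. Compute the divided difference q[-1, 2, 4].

18

q[-1,2] = (23 - (-1)) / (2 - (-1)) = 8
q[2,4] = (219 - 23) / (4 - 2) = 98
q[-1,2,4] = (98 - 8) / (4 - (-1)) = 18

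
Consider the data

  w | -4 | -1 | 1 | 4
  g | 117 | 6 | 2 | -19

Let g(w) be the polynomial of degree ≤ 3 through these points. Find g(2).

L_0(2) = (3)·(1)·(-2)/[(-3)·(-5)·(-8)] = 1/20
L_1(2) = (6)·(1)·(-2)/[(3)·(-2)·(-5)] = -2/5
L_2(2) = (6)·(3)·(-2)/[(5)·(2)·(-3)] = 6/5
L_3(2) = (6)·(3)·(1)/[(8)·(5)·(3)] = 3/20
Sum: 117·(1/20) + 6·(-2/5) + 2·(6/5) + (-19)·(3/20) = 3

3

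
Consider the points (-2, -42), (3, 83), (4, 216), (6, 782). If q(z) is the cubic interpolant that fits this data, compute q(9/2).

631/2

Evaluate each Lagrange basis at z = 9/2:
L_0(9/2) = (3/2)·(1/2)·(-3/2)/[(-5)·(-6)·(-8)] = 3/640
L_1(9/2) = (13/2)·(1/2)·(-3/2)/[(5)·(-1)·(-3)] = -13/40
L_2(9/2) = (13/2)·(3/2)·(-3/2)/[(6)·(1)·(-2)] = 39/32
L_3(9/2) = (13/2)·(3/2)·(1/2)/[(8)·(3)·(2)] = 13/128
Sum: (-42)·(3/640) + 83·(-13/40) + 216·(39/32) + 782·(13/128) = 631/2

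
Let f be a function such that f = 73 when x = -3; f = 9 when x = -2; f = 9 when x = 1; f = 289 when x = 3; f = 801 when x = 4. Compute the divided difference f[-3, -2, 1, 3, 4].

f[-3,-2] = (9 - 73) / (-2 - (-3)) = -64
f[-2,1] = (9 - 9) / (1 - (-2)) = 0
f[1,3] = (289 - 9) / (3 - 1) = 140
f[3,4] = (801 - 289) / (4 - 3) = 512
f[-3,-2,1] = (0 - (-64)) / (1 - (-3)) = 16
f[-2,1,3] = (140 - 0) / (3 - (-2)) = 28
f[1,3,4] = (512 - 140) / (4 - 1) = 124
f[-3,-2,1,3] = (28 - 16) / (3 - (-3)) = 2
f[-2,1,3,4] = (124 - 28) / (4 - (-2)) = 16
f[-3,-2,1,3,4] = (16 - 2) / (4 - (-3)) = 2

2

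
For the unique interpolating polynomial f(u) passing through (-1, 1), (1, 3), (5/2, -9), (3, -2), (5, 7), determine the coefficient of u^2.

Build the Lagrange basis polynomials:
L_0(u) = (u - 1)(u - 5/2)(u - 3)(u - 5) / [168] = (1/168)u^4 - (23/336)u^3 + (13/48)u^2 - (145/336)u + 25/112
L_1(u) = (u + 1)(u - 5/2)(u - 3)(u - 5) / [-24] = -(1/24)u^4 + (19/48)u^3 - (49/48)u^2 + (5/48)u + 25/16
L_2(u) = (u + 1)(u - 1)(u - 3)(u - 5) / [105/16] = (16/105)u^4 - (128/105)u^3 + (32/15)u^2 + (128/105)u - 16/7
L_3(u) = (u + 1)(u - 1)(u - 5/2)(u - 5) / [-8] = -(1/8)u^4 + (15/16)u^3 - (23/16)u^2 - (15/16)u + 25/16
L_4(u) = (u + 1)(u - 1)(u - 5/2)(u - 3) / [120] = (1/120)u^4 - (11/240)u^3 + (13/240)u^2 + (11/240)u - 1/16
f(u) = 1·L_0 + 3·L_1 + (-9)·L_2 + (-2)·L_3 + 7·L_4
Only the coefficient of u^2 is needed; take it from each L_i and combine:
1·(13/48) + 3·(-49/48) + (-9)·(32/15) + (-2)·(-23/16) + 7·(13/240) = -1499/80

-1499/80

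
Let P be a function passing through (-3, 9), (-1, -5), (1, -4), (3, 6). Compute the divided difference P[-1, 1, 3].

P[-1,1] = (-4 - (-5)) / (1 - (-1)) = 1/2
P[1,3] = (6 - (-4)) / (3 - 1) = 5
P[-1,1,3] = (5 - 1/2) / (3 - (-1)) = 9/8

9/8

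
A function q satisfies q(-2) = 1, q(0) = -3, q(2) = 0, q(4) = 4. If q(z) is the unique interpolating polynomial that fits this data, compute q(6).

Evaluate each Lagrange basis at z = 6:
L_0(6) = (6)·(4)·(2)/[(-2)·(-4)·(-6)] = -1
L_1(6) = (8)·(4)·(2)/[(2)·(-2)·(-4)] = 4
L_2(6) = (8)·(6)·(2)/[(4)·(2)·(-2)] = -6
L_3(6) = (8)·(6)·(4)/[(6)·(4)·(2)] = 4
Sum: 1·(-1) + (-3)·(4) + 0 + 4·(4) = 3

3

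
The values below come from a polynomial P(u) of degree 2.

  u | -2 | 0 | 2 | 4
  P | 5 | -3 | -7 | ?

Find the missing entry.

-7

The 3 known values determine P uniquely (degree ≤ 2).
Evaluate each Lagrange basis at u = 4:
L_0(4) = (4)·(2)/[(-2)·(-4)] = 1
L_1(4) = (6)·(2)/[(2)·(-2)] = -3
L_2(4) = (6)·(4)/[(4)·(2)] = 3
Sum: 5·(1) + (-3)·(-3) + (-7)·(3) = -7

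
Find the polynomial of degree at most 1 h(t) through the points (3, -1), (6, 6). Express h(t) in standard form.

h(t) = (7/3)t - 8

Build the Lagrange basis polynomials:
L_0(t) = (t - 6) / [-3] = -(1/3)t + 2
L_1(t) = (t - 3) / [3] = (1/3)t - 1
h(t) = (-1)·L_0 + 6·L_1
  (-1)·L_0(t) = (1/3)t - 2
  6·L_1(t) = 2t - 6
Adding term by term: (7/3)t - 8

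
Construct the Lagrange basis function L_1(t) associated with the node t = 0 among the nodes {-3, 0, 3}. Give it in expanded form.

L_1(t) = -(1/9)t^2 + 1

L_1(t) = (t + 3)(t - 3) / [(3)·(-3)]
       = (t^2 - 9) / (-9)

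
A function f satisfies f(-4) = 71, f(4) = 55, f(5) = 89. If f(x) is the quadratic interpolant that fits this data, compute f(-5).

Using Newton's divided-difference form:
f[-4,4] = (55 - 71) / (4 - (-4)) = -2
f[4,5] = (89 - 55) / (5 - 4) = 34
f[-4,4,5] = (34 - (-2)) / (5 - (-4)) = 4
f(-5) = 71 + (-2)·(-1) + 4·(-1)·(-9) = 109

109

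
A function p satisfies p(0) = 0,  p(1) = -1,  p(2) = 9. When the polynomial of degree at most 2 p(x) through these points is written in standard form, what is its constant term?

0

L_0(x) = (x - 1)(x - 2) / [2] = (1/2)x^2 - (3/2)x + 1
L_1(x) = x(x - 2) / [-1] = -x^2 + 2x
L_2(x) = x(x - 1) / [2] = (1/2)x^2 - (1/2)x
p(x) = 0·L_0 + (-1)·L_1 + 9·L_2
Only the constant term is needed; take it from each L_i and combine:
0·(1) + (-1)·(0) + 9·(0) = 0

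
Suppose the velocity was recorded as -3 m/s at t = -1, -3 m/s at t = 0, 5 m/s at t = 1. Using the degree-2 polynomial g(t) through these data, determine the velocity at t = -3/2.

0

L_0(-3/2) = (-3/2)·(-5/2)/[(-1)·(-2)] = 15/8
L_1(-3/2) = (-1/2)·(-5/2)/[(1)·(-1)] = -5/4
L_2(-3/2) = (-1/2)·(-3/2)/[(2)·(1)] = 3/8
Sum: (-3)·(15/8) + (-3)·(-5/4) + 5·(3/8) = 0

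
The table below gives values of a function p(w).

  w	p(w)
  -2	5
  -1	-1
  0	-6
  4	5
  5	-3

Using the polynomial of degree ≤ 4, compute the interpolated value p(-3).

31/5

Evaluate each Lagrange basis at w = -3:
L_0(-3) = (-2)·(-3)·(-7)·(-8)/[(-1)·(-2)·(-6)·(-7)] = 4
L_1(-3) = (-1)·(-3)·(-7)·(-8)/[(1)·(-1)·(-5)·(-6)] = -28/5
L_2(-3) = (-1)·(-2)·(-7)·(-8)/[(2)·(1)·(-4)·(-5)] = 14/5
L_3(-3) = (-1)·(-2)·(-3)·(-8)/[(6)·(5)·(4)·(-1)] = -2/5
L_4(-3) = (-1)·(-2)·(-3)·(-7)/[(7)·(6)·(5)·(1)] = 1/5
Sum: 5·(4) + (-1)·(-28/5) + (-6)·(14/5) + 5·(-2/5) + (-3)·(1/5) = 31/5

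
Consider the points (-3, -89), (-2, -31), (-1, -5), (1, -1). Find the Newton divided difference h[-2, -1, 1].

h[-2,-1] = (-5 - (-31)) / (-1 - (-2)) = 26
h[-1,1] = (-1 - (-5)) / (1 - (-1)) = 2
h[-2,-1,1] = (2 - 26) / (1 - (-2)) = -8

-8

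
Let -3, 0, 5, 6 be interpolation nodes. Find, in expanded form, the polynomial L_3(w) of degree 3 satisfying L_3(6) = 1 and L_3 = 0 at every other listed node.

L_3(w) = (w + 3)w(w - 5) / [(9)·(6)·(1)]
       = (w^3 - 2w^2 - 15w) / (54)

L_3(w) = (1/54)w^3 - (1/27)w^2 - (5/18)w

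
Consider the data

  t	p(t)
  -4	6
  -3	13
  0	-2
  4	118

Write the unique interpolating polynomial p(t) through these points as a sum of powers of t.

Build the Lagrange basis polynomials:
L_0(t) = (t + 3)t(t - 4) / [-32] = -(1/32)t^3 + (1/32)t^2 + (3/8)t
L_1(t) = (t + 4)t(t - 4) / [21] = (1/21)t^3 - (16/21)t
L_2(t) = (t + 4)(t + 3)(t - 4) / [-48] = -(1/48)t^3 - (1/16)t^2 + (1/3)t + 1
L_3(t) = (t + 4)(t + 3)t / [224] = (1/224)t^3 + (1/32)t^2 + (3/56)t
p(t) = 6·L_0 + 13·L_1 + (-2)·L_2 + 118·L_3
  6·L_0(t) = -(3/16)t^3 + (3/16)t^2 + (9/4)t
  13·L_1(t) = (13/21)t^3 - (208/21)t
  (-2)·L_2(t) = (1/24)t^3 + (1/8)t^2 - (2/3)t - 2
  118·L_3(t) = (59/112)t^3 + (59/16)t^2 + (177/28)t
Adding term by term: t^3 + 4t^2 - 2t - 2

p(t) = t^3 + 4t^2 - 2t - 2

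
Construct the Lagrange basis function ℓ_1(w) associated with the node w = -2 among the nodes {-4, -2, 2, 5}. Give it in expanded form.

ℓ_1(w) = (1/56)w^3 - (3/56)w^2 - (9/28)w + 5/7

ℓ_1(w) = (w + 4)(w - 2)(w - 5) / [(2)·(-4)·(-7)]
       = (w^3 - 3w^2 - 18w + 40) / (56)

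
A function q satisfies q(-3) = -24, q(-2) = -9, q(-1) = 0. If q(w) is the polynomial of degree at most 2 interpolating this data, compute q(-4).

-45

Using Newton's divided-difference form:
q[-3,-2] = (-9 - (-24)) / (-2 - (-3)) = 15
q[-2,-1] = (0 - (-9)) / (-1 - (-2)) = 9
q[-3,-2,-1] = (9 - 15) / (-1 - (-3)) = -3
q(-4) = -24 + 15·(-1) + (-3)·(-1)·(-2) = -45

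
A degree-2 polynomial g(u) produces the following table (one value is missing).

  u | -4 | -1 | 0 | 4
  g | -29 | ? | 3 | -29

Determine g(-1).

1

The 3 known values determine g uniquely (degree ≤ 2).
Evaluate each Lagrange basis at u = -1:
L_0(-1) = (-1)·(-5)/[(-4)·(-8)] = 5/32
L_1(-1) = (3)·(-5)/[(4)·(-4)] = 15/16
L_2(-1) = (3)·(-1)/[(8)·(4)] = -3/32
Sum: (-29)·(5/32) + 3·(15/16) + (-29)·(-3/32) = 1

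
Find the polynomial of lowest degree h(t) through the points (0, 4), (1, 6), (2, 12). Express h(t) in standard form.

Newton's divided differences:
h[0,1] = (6 - 4) / (1 - 0) = 2
h[1,2] = (12 - 6) / (2 - 1) = 6
h[0,1,2] = (6 - 2) / (2 - 0) = 2
h(t) = 4 + 2·t + 2·t(t - 1)
Expanding: h(t) = 2t^2 + 4

h(t) = 2t^2 + 4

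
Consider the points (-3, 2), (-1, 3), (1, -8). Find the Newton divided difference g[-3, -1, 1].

g[-3,-1] = (3 - 2) / (-1 - (-3)) = 1/2
g[-1,1] = (-8 - 3) / (1 - (-1)) = -11/2
g[-3,-1,1] = (-11/2 - 1/2) / (1 - (-3)) = -3/2

-3/2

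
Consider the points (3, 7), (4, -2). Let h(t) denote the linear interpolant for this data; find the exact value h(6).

-20

L_0(6) = (2)/[(-1)] = -2
L_1(6) = (3)/[(1)] = 3
Sum: 7·(-2) + (-2)·(3) = -20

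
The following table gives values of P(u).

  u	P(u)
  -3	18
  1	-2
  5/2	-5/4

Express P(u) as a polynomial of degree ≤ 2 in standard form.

P(u) = u^2 - 3u

L_0(u) = (u - 1)(u - 5/2) / [22] = (1/22)u^2 - (7/44)u + 5/44
L_1(u) = (u + 3)(u - 5/2) / [-6] = -(1/6)u^2 - (1/12)u + 5/4
L_2(u) = (u + 3)(u - 1) / [33/4] = (4/33)u^2 + (8/33)u - 4/11
P(u) = 18·L_0 + (-2)·L_1 + (-5/4)·L_2
  18·L_0(u) = (9/11)u^2 - (63/22)u + 45/22
  (-2)·L_1(u) = (1/3)u^2 + (1/6)u - 5/2
  (-5/4)·L_2(u) = -(5/33)u^2 - (10/33)u + 5/11
Adding term by term: u^2 - 3u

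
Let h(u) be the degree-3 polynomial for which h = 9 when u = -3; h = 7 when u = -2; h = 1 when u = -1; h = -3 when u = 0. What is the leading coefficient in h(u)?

1

L_0(u) = (u + 2)(u + 1)u / [-6] = -(1/6)u^3 - (1/2)u^2 - (1/3)u
L_1(u) = (u + 3)(u + 1)u / [2] = (1/2)u^3 + 2u^2 + (3/2)u
L_2(u) = (u + 3)(u + 2)u / [-2] = -(1/2)u^3 - (5/2)u^2 - 3u
L_3(u) = (u + 3)(u + 2)(u + 1) / [6] = (1/6)u^3 + u^2 + (11/6)u + 1
h(u) = 9·L_0 + 7·L_1 + 1·L_2 + (-3)·L_3
Only the coefficient of u^3 is needed; take it from each L_i and combine:
9·(-1/6) + 7·(1/2) + 1·(-1/2) + (-3)·(1/6) = 1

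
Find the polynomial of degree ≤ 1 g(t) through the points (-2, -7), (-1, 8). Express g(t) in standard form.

g(t) = 15t + 23

L_0(t) = (t + 1) / [-1] = -t - 1
L_1(t) = (t + 2) / [1] = t + 2
g(t) = (-7)·L_0 + 8·L_1
  (-7)·L_0(t) = 7t + 7
  8·L_1(t) = 8t + 16
Adding term by term: 15t + 23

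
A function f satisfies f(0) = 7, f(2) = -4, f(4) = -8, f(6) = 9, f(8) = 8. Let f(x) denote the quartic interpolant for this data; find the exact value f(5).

Evaluate each Lagrange basis at x = 5:
L_0(5) = (3)·(1)·(-1)·(-3)/[(-2)·(-4)·(-6)·(-8)] = 3/128
L_1(5) = (5)·(1)·(-1)·(-3)/[(2)·(-2)·(-4)·(-6)] = -5/32
L_2(5) = (5)·(3)·(-1)·(-3)/[(4)·(2)·(-2)·(-4)] = 45/64
L_3(5) = (5)·(3)·(1)·(-3)/[(6)·(4)·(2)·(-2)] = 15/32
L_4(5) = (5)·(3)·(1)·(-1)/[(8)·(6)·(4)·(2)] = -5/128
Sum: 7·(3/128) + (-4)·(-5/32) + (-8)·(45/64) + 9·(15/32) + 8·(-5/128) = -119/128

-119/128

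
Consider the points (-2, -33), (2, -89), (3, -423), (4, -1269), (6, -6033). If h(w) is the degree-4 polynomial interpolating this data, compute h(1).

L_0(1) = (-1)·(-2)·(-3)·(-5)/[(-4)·(-5)·(-6)·(-8)] = 1/32
L_1(1) = (3)·(-2)·(-3)·(-5)/[(4)·(-1)·(-2)·(-4)] = 45/16
L_2(1) = (3)·(-1)·(-3)·(-5)/[(5)·(1)·(-1)·(-3)] = -3
L_3(1) = (3)·(-1)·(-2)·(-5)/[(6)·(2)·(1)·(-2)] = 5/4
L_4(1) = (3)·(-1)·(-2)·(-3)/[(8)·(4)·(3)·(2)] = -3/32
Sum: (-33)·(1/32) + (-89)·(45/16) + (-423)·(-3) + (-1269)·(5/4) + (-6033)·(-3/32) = -3

-3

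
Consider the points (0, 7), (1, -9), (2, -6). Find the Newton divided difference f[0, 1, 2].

f[0,1] = (-9 - 7) / (1 - 0) = -16
f[1,2] = (-6 - (-9)) / (2 - 1) = 3
f[0,1,2] = (3 - (-16)) / (2 - 0) = 19/2

19/2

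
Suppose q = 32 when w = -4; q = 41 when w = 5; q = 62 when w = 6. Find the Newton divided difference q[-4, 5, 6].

2

q[-4,5] = (41 - 32) / (5 - (-4)) = 1
q[5,6] = (62 - 41) / (6 - 5) = 21
q[-4,5,6] = (21 - 1) / (6 - (-4)) = 2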